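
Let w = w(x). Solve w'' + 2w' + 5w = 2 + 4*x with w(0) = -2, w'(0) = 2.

w = 2/25 + 4*x/5 - 52*cos(2*x)*exp(-x)/25 - 11*exp(-x)*sin(2*x)/25

Characteristic equation r² + 2r + 5 = 0 has discriminant (2)² - 4·(5) = -16 < 0, so r = -1 ± 2i.
Hence w_h = C1*cos(2*x)*exp(-x) + C2*exp(-x)*sin(2*x).
For the particular solution try w_p = A0 + A1*x. Substituting and matching coefficients of each power of x gives A0 = 2/25, A1 = 4/5, so w_p = 2/25 + 4*x/5.
General solution: w = 2/25 + 4*x/5 + C1*cos(2*x)*exp(-x) + C2*exp(-x)*sin(2*x).
Apply the initial conditions: w(0) = 2/25 + C1 = -2 and w'(0) = 4/5 - C1 + 2*C2 = 2. Solving gives C1 = -52/25, C2 = -11/25.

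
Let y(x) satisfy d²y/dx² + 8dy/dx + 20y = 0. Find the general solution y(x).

Characteristic equation r² + 8r + 20 = 0 has discriminant (8)² - 4·(20) = -16 < 0, so r = -4 ± 2i.
Hence y_h = C1*cos(2*x)*exp(-4*x) + C2*exp(-4*x)*sin(2*x).

y = C1*cos(2*x)*exp(-4*x) + C2*exp(-4*x)*sin(2*x)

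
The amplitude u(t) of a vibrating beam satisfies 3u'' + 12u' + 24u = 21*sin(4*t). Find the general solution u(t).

u = -7*cos(4*t)/20 - 7*sin(4*t)/40 + C1*cos(2*t)*exp(-2*t) + C2*exp(-2*t)*sin(2*t)

Divide through by 3: u'' + 4u' + 8u = 7*sin(4*t).
Characteristic equation r² + 4r + 8 = 0 has discriminant (4)² - 4·(8) = -16 < 0, so r = -2 ± 2i.
Hence u_h = C1*cos(2*t)*exp(-2*t) + C2*exp(-2*t)*sin(2*t).
Try u_p = A*cos(4*t) + B*sin(4*t). Substituting and equating the coefficients of cos(4t) and sin(4t) gives A = -7/20, B = -7/40, so u_p = -7*cos(4*t)/20 - 7*sin(4*t)/40.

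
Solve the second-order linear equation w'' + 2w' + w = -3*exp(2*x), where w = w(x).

Characteristic equation r² + 2r + 1 = 0 has discriminant (2)² - 4·(1) = 0, so r = -1 is a repeated root.
Hence w_h = (C1 + C2*x)*exp(-x).
Try w_p = A*exp(2*x). Substituting into the equation and dividing by exp(2*x) gives A = -1/3, so w_p = -exp(2*x)/3.

w = -exp(2*x)/3 + C1*exp(-x) + C2*x*exp(-x)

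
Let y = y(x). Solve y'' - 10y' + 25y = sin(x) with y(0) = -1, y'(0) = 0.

y = -343*exp(5*x)/338 + 5*cos(x)/338 + 6*sin(x)/169 + 131*x*exp(5*x)/26

Characteristic equation r² - 10r + 25 = 0 has discriminant (-10)² - 4·(25) = 0, so r = 5 is a repeated root.
Hence y_h = (C1 + C2*x)*exp(5*x).
Try y_p = A*cos(x) + B*sin(x). Substituting and equating the coefficients of cos(x) and sin(x) gives A = 5/338, B = 6/169, so y_p = 5*cos(x)/338 + 6*sin(x)/169.
General solution: y = 5*cos(x)/338 + 6*sin(x)/169 + C1*exp(5*x) + C2*x*exp(5*x).
Apply the initial conditions: y(0) = 5/338 + C1 = -1 and y'(0) = 6/169 + C2 + 5*C1 = 0. Solving gives C1 = -343/338, C2 = 131/26.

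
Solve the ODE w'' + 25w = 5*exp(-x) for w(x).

Characteristic equation r² + 25 = 0 has discriminant (0)² - 4·(25) = -100 < 0, so r = ± 5i.
Hence w_h = C1*cos(5*x) + C2*sin(5*x).
Try w_p = A*exp(-x). Substituting into the equation and dividing by exp(-x) gives A = 5/26, so w_p = 5*exp(-x)/26.

w = 5*exp(-x)/26 + C1*cos(5*x) + C2*sin(5*x)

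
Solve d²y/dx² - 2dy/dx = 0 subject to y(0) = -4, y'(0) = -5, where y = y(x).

Characteristic equation r² - 2r = 0 factors as (r - 2)r = 0, so r = 2, 0.
Hence y_h = C1*exp(2*x) + C2.
Apply the initial conditions: y(0) = C1 + C2 = -4 and y'(0) = 2*C1 = -5. Solving gives C1 = -5/2, C2 = -3/2.

y = -3/2 - 5*exp(2*x)/2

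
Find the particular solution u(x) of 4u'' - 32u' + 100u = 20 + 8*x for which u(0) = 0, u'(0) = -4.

Divide through by 4: u'' - 8u' + 25u = 5 + 2*x.
Characteristic equation r² - 8r + 25 = 0 has discriminant (-8)² - 4·(25) = -36 < 0, so r = 4 ± 3i.
Hence u_h = C1*cos(3*x)*exp(4*x) + C2*exp(4*x)*sin(3*x).
For the particular solution try u_p = A0 + A1*x. Substituting and matching coefficients of each power of x gives A0 = 141/625, A1 = 2/25, so u_p = 141/625 + 2*x/25.
General solution: u = 141/625 + 2*x/25 + C1*cos(3*x)*exp(4*x) + C2*exp(4*x)*sin(3*x).
Apply the initial conditions: u(0) = 141/625 + C1 = 0 and u'(0) = 2/25 + 3*C2 + 4*C1 = -4. Solving gives C1 = -141/625, C2 = -662/625.

u = 141/625 + 2*x/25 - 662*exp(4*x)*sin(3*x)/625 - 141*cos(3*x)*exp(4*x)/625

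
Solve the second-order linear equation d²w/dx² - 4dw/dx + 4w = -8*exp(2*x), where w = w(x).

w = C1*exp(2*x) - 4*x**2*exp(2*x) + C2*x*exp(2*x)

Characteristic equation r² - 4r + 4 = 0 has discriminant (-4)² - 4·(4) = 0, so r = 2 is a repeated root.
Hence w_h = (C1 + C2*x)*exp(2*x).
Since exp(2*x) solves the homogeneous equation (r = 2 is a root of multiplicity 2), multiply the trial by x^2. Try w_p = A*x^2*exp(2*x). Substituting into the equation and dividing by exp(2*x) gives A = -4, so w_p = -4*x^2*exp(2*x).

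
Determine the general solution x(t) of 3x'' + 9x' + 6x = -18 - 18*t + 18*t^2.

x = 12 - 12*t + 3*t**2 + C1*exp(-2*t) + C2*exp(-t)

Divide through by 3: x'' + 3x' + 2x = -6 - 6*t + 6*t^2.
Characteristic equation r² + 3r + 2 = 0 factors as (r + 2)(r + 1) = 0, so r = -2, -1.
Hence x_h = C1*exp(-2*t) + C2*exp(-t).
For the particular solution try x_p = A0 + A1*t + A2*t^2. Substituting and matching coefficients of each power of t gives A0 = 12, A1 = -12, A2 = 3, so x_p = 12 - 12*t + 3*t^2.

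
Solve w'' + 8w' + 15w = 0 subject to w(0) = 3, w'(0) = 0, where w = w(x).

w = -9*exp(-5*x)/2 + 15*exp(-3*x)/2

Characteristic equation r² + 8r + 15 = 0 factors as (r + 5)(r + 3) = 0, so r = -5, -3.
Hence w_h = C1*exp(-5*x) + C2*exp(-3*x).
Apply the initial conditions: w(0) = C1 + C2 = 3 and w'(0) = -5*C1 - 3*C2 = 0. Solving gives C1 = -9/2, C2 = 15/2.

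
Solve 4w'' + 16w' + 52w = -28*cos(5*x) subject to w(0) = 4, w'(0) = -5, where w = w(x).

w = -35*sin(5*x)/136 + 21*cos(5*x)/136 + 523*cos(3*x)*exp(-2*x)/136 + 541*exp(-2*x)*sin(3*x)/408

Divide through by 4: w'' + 4w' + 13w = -7*cos(5*x).
Characteristic equation r² + 4r + 13 = 0 has discriminant (4)² - 4·(13) = -36 < 0, so r = -2 ± 3i.
Hence w_h = C1*cos(3*x)*exp(-2*x) + C2*exp(-2*x)*sin(3*x).
Try w_p = A*cos(5*x) + B*sin(5*x). Substituting and equating the coefficients of cos(5x) and sin(5x) gives A = 21/136, B = -35/136, so w_p = -35*sin(5*x)/136 + 21*cos(5*x)/136.
General solution: w = -35*sin(5*x)/136 + 21*cos(5*x)/136 + C1*cos(3*x)*exp(-2*x) + C2*exp(-2*x)*sin(3*x).
Apply the initial conditions: w(0) = 21/136 + C1 = 4 and w'(0) = -175/136 - 2*C1 + 3*C2 = -5. Solving gives C1 = 523/136, C2 = 541/408.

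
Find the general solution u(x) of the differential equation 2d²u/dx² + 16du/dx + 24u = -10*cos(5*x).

Divide through by 2: u'' + 8u' + 12u = -5*cos(5*x).
Characteristic equation r² + 8r + 12 = 0 factors as (r + 2)(r + 6) = 0, so r = -2, -6.
Hence u_h = C1*exp(-2*x) + C2*exp(-6*x).
Try u_p = A*cos(5*x) + B*sin(5*x). Substituting and equating the coefficients of cos(5x) and sin(5x) gives A = 65/1769, B = -200/1769, so u_p = -200*sin(5*x)/1769 + 65*cos(5*x)/1769.

u = -200*sin(5*x)/1769 + 65*cos(5*x)/1769 + C1*exp(-2*x) + C2*exp(-6*x)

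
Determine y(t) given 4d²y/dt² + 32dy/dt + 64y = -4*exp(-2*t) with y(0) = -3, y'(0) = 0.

Divide through by 4: y'' + 8y' + 16y = -exp(-2*t).
Characteristic equation r² + 8r + 16 = 0 has discriminant (8)² - 4·(16) = 0, so r = -4 is a repeated root.
Hence y_h = (C1 + C2*t)*exp(-4*t).
Try y_p = A*exp(-2*t). Substituting into the equation and dividing by exp(-2*t) gives A = -1/4, so y_p = -exp(-2*t)/4.
General solution: y = -exp(-2*t)/4 + C1*exp(-4*t) + C2*t*exp(-4*t).
Apply the initial conditions: y(0) = -1/4 + C1 = -3 and y'(0) = 1/2 + C2 - 4*C1 = 0. Solving gives C1 = -11/4, C2 = -23/2.

y = -11*exp(-4*t)/4 - exp(-2*t)/4 - 23*t*exp(-4*t)/2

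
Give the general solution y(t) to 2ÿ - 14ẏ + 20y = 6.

Divide through by 2: y'' - 7y' + 10y = 3.
Characteristic equation r² - 7r + 10 = 0 factors as (r - 2)(r - 5) = 0, so r = 2, 5.
Hence y_h = C1*exp(2*t) + C2*exp(5*t).
For the particular solution try y_p = A0. Substituting and matching coefficients of each power of t gives A0 = 3/10, so y_p = 3/10.

y = 3/10 + C1*exp(2*t) + C2*exp(5*t)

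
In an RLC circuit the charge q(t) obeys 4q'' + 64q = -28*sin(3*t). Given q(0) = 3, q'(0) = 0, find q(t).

q = -sin(3*t) + 3*cos(4*t) + 3*sin(4*t)/4

Divide through by 4: q'' + 16q = -7*sin(3*t).
Characteristic equation r² + 16 = 0 has discriminant (0)² - 4·(16) = -64 < 0, so r = ± 4i.
Hence q_h = C1*cos(4*t) + C2*sin(4*t).
Try q_p = A*cos(3*t) + B*sin(3*t). Substituting and equating the coefficients of cos(3t) and sin(3t) gives A = 0, B = -1, so q_p = -sin(3*t).
General solution: q = -sin(3*t) + C1*cos(4*t) + C2*sin(4*t).
Apply the initial conditions: q(0) = C1 = 3 and q'(0) = -3 + 4*C2 = 0. Solving gives C1 = 3, C2 = 3/4.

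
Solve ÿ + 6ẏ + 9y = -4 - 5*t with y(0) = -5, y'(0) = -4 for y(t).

y = -2/27 - 133*exp(-3*t)/27 - 5*t/9 - 164*t*exp(-3*t)/9

Characteristic equation r² + 6r + 9 = 0 has discriminant (6)² - 4·(9) = 0, so r = -3 is a repeated root.
Hence y_h = (C1 + C2*t)*exp(-3*t).
For the particular solution try y_p = A0 + A1*t. Substituting and matching coefficients of each power of t gives A0 = -2/27, A1 = -5/9, so y_p = -2/27 - 5*t/9.
General solution: y = -2/27 - 5*t/9 + C1*exp(-3*t) + C2*t*exp(-3*t).
Apply the initial conditions: y(0) = -2/27 + C1 = -5 and y'(0) = -5/9 + C2 - 3*C1 = -4. Solving gives C1 = -133/27, C2 = -164/9.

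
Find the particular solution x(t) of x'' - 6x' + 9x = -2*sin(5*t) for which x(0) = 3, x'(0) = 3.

x = -15*cos(5*t)/289 + 8*sin(5*t)/289 + 882*exp(3*t)/289 - 107*t*exp(3*t)/17

Characteristic equation r² - 6r + 9 = 0 has discriminant (-6)² - 4·(9) = 0, so r = 3 is a repeated root.
Hence x_h = (C1 + C2*t)*exp(3*t).
Try x_p = A*cos(5*t) + B*sin(5*t). Substituting and equating the coefficients of cos(5t) and sin(5t) gives A = -15/289, B = 8/289, so x_p = -15*cos(5*t)/289 + 8*sin(5*t)/289.
General solution: x = -15*cos(5*t)/289 + 8*sin(5*t)/289 + C1*exp(3*t) + C2*t*exp(3*t).
Apply the initial conditions: x(0) = -15/289 + C1 = 3 and x'(0) = 40/289 + C2 + 3*C1 = 3. Solving gives C1 = 882/289, C2 = -107/17.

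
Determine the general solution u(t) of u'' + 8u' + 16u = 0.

Characteristic equation r² + 8r + 16 = 0 has discriminant (8)² - 4·(16) = 0, so r = -4 is a repeated root.
Hence u_h = (C1 + C2*t)*exp(-4*t).

u = C1*exp(-4*t) + C2*t*exp(-4*t)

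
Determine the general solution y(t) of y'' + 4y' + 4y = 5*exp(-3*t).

y = 5*exp(-3*t) + C1*exp(-2*t) + C2*t*exp(-2*t)

Characteristic equation r² + 4r + 4 = 0 has discriminant (4)² - 4·(4) = 0, so r = -2 is a repeated root.
Hence y_h = (C1 + C2*t)*exp(-2*t).
Try y_p = A*exp(-3*t). Substituting into the equation and dividing by exp(-3*t) gives A = 5, so y_p = 5*exp(-3*t).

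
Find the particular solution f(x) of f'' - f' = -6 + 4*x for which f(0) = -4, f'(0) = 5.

Characteristic equation r² - r = 0 factors as (r - 1)r = 0, so r = 1, 0.
Hence f_h = C1*exp(x) + C2.
Since 0 is a characteristic root (multiplicity 1), multiply the polynomial trial by x: try f_p = x*(A0 + A1*x). Substituting and matching coefficients of each power of x gives A0 = 2, A1 = -2, so f_p = -2*x^2 + 2*x.
General solution: f = C2 - 2*x^2 + 2*x + C1*exp(x).
Apply the initial conditions: f(0) = C1 + C2 = -4 and f'(0) = 2 + C1 = 5. Solving gives C1 = 3, C2 = -7.

f = -7 - 2*x**2 + 2*x + 3*exp(x)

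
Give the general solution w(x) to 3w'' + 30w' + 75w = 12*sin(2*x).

Divide through by 3: w'' + 10w' + 25w = 4*sin(2*x).
Characteristic equation r² + 10r + 25 = 0 has discriminant (10)² - 4·(25) = 0, so r = -5 is a repeated root.
Hence w_h = (C1 + C2*x)*exp(-5*x).
Try w_p = A*cos(2*x) + B*sin(2*x). Substituting and equating the coefficients of cos(2x) and sin(2x) gives A = -80/841, B = 84/841, so w_p = -80*cos(2*x)/841 + 84*sin(2*x)/841.

w = -80*cos(2*x)/841 + 84*sin(2*x)/841 + C1*exp(-5*x) + C2*x*exp(-5*x)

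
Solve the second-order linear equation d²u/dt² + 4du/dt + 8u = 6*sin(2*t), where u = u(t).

u = -3*cos(2*t)/5 + 3*sin(2*t)/10 + C1*cos(2*t)*exp(-2*t) + C2*exp(-2*t)*sin(2*t)

Characteristic equation r² + 4r + 8 = 0 has discriminant (4)² - 4·(8) = -16 < 0, so r = -2 ± 2i.
Hence u_h = C1*cos(2*t)*exp(-2*t) + C2*exp(-2*t)*sin(2*t).
Try u_p = A*cos(2*t) + B*sin(2*t). Substituting and equating the coefficients of cos(2t) and sin(2t) gives A = -3/5, B = 3/10, so u_p = -3*cos(2*t)/5 + 3*sin(2*t)/10.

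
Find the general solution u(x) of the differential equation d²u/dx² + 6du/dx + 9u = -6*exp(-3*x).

Characteristic equation r² + 6r + 9 = 0 has discriminant (6)² - 4·(9) = 0, so r = -3 is a repeated root.
Hence u_h = (C1 + C2*x)*exp(-3*x).
Since exp(-3*x) solves the homogeneous equation (r = -3 is a root of multiplicity 2), multiply the trial by x^2. Try u_p = A*x^2*exp(-3*x). Substituting into the equation and dividing by exp(-3*x) gives A = -3, so u_p = -3*x^2*exp(-3*x).

u = C1*exp(-3*x) - 3*x**2*exp(-3*x) + C2*x*exp(-3*x)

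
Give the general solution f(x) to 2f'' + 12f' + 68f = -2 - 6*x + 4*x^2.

f = -67/4913 - 63*x/578 + x**2/17 + C1*cos(5*x)*exp(-3*x) + C2*exp(-3*x)*sin(5*x)

Divide through by 2: f'' + 6f' + 34f = -1 - 3*x + 2*x^2.
Characteristic equation r² + 6r + 34 = 0 has discriminant (6)² - 4·(34) = -100 < 0, so r = -3 ± 5i.
Hence f_h = C1*cos(5*x)*exp(-3*x) + C2*exp(-3*x)*sin(5*x).
For the particular solution try f_p = A0 + A1*x + A2*x^2. Substituting and matching coefficients of each power of x gives A0 = -67/4913, A1 = -63/578, A2 = 1/17, so f_p = -67/4913 - 63*x/578 + x^2/17.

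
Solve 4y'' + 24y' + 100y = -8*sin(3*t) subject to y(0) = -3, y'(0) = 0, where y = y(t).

y = -8*sin(3*t)/145 + 9*cos(3*t)/145 - 444*cos(4*t)*exp(-3*t)/145 - 327*exp(-3*t)*sin(4*t)/145

Divide through by 4: y'' + 6y' + 25y = -2*sin(3*t).
Characteristic equation r² + 6r + 25 = 0 has discriminant (6)² - 4·(25) = -64 < 0, so r = -3 ± 4i.
Hence y_h = C1*cos(4*t)*exp(-3*t) + C2*exp(-3*t)*sin(4*t).
Try y_p = A*cos(3*t) + B*sin(3*t). Substituting and equating the coefficients of cos(3t) and sin(3t) gives A = 9/145, B = -8/145, so y_p = -8*sin(3*t)/145 + 9*cos(3*t)/145.
General solution: y = -8*sin(3*t)/145 + 9*cos(3*t)/145 + C1*cos(4*t)*exp(-3*t) + C2*exp(-3*t)*sin(4*t).
Apply the initial conditions: y(0) = 9/145 + C1 = -3 and y'(0) = -24/145 - 3*C1 + 4*C2 = 0. Solving gives C1 = -444/145, C2 = -327/145.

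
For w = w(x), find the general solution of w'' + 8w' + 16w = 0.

w = C1*exp(-4*x) + C2*x*exp(-4*x)

Characteristic equation r² + 8r + 16 = 0 has discriminant (8)² - 4·(16) = 0, so r = -4 is a repeated root.
Hence w_h = (C1 + C2*x)*exp(-4*x).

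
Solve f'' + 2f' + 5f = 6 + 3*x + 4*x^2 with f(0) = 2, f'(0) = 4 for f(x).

f = 112/125 - x/25 + 4*x**2/5 + 138*cos(2*x)*exp(-x)/125 + 643*exp(-x)*sin(2*x)/250

Characteristic equation r² + 2r + 5 = 0 has discriminant (2)² - 4·(5) = -16 < 0, so r = -1 ± 2i.
Hence f_h = C1*cos(2*x)*exp(-x) + C2*exp(-x)*sin(2*x).
For the particular solution try f_p = A0 + A1*x + A2*x^2. Substituting and matching coefficients of each power of x gives A0 = 112/125, A1 = -1/25, A2 = 4/5, so f_p = 112/125 - x/25 + 4*x^2/5.
General solution: f = 112/125 - x/25 + 4*x^2/5 + C1*cos(2*x)*exp(-x) + C2*exp(-x)*sin(2*x).
Apply the initial conditions: f(0) = 112/125 + C1 = 2 and f'(0) = -1/25 - C1 + 2*C2 = 4. Solving gives C1 = 138/125, C2 = 643/250.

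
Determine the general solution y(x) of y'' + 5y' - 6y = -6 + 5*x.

y = 11/36 - 5*x/6 + C1*exp(-6*x) + C2*exp(x)

Characteristic equation r² + 5r - 6 = 0 factors as (r + 6)(r - 1) = 0, so r = -6, 1.
Hence y_h = C1*exp(-6*x) + C2*exp(x).
For the particular solution try y_p = A0 + A1*x. Substituting and matching coefficients of each power of x gives A0 = 11/36, A1 = -5/6, so y_p = 11/36 - 5*x/6.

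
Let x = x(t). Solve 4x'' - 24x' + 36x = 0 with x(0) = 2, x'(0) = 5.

Divide through by 4: x'' - 6x' + 9x = 0.
Characteristic equation r² - 6r + 9 = 0 has discriminant (-6)² - 4·(9) = 0, so r = 3 is a repeated root.
Hence x_h = (C1 + C2*t)*exp(3*t).
Apply the initial conditions: x(0) = C1 = 2 and x'(0) = C2 + 3*C1 = 5. Solving gives C1 = 2, C2 = -1.

x = 2*exp(3*t) - t*exp(3*t)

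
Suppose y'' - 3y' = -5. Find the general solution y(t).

Characteristic equation r² - 3r = 0 factors as (r - 3)r = 0, so r = 3, 0.
Hence y_h = C1*exp(3*t) + C2.
Since 0 is a characteristic root (multiplicity 1), multiply the polynomial trial by t: try y_p = A0*t. Substituting and matching coefficients of each power of t gives A0 = 5/3, so y_p = 5*t/3.

y = C2 + 5*t/3 + C1*exp(3*t)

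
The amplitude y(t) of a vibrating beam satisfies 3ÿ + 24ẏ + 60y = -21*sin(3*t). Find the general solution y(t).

y = -77*sin(3*t)/697 + 168*cos(3*t)/697 + C1*cos(2*t)*exp(-4*t) + C2*exp(-4*t)*sin(2*t)

Divide through by 3: y'' + 8y' + 20y = -7*sin(3*t).
Characteristic equation r² + 8r + 20 = 0 has discriminant (8)² - 4·(20) = -16 < 0, so r = -4 ± 2i.
Hence y_h = C1*cos(2*t)*exp(-4*t) + C2*exp(-4*t)*sin(2*t).
Try y_p = A*cos(3*t) + B*sin(3*t). Substituting and equating the coefficients of cos(3t) and sin(3t) gives A = 168/697, B = -77/697, so y_p = -77*sin(3*t)/697 + 168*cos(3*t)/697.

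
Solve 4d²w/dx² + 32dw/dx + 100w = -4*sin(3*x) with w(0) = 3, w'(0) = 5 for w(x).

w = -sin(3*x)/52 + 3*cos(3*x)/104 + 309*cos(3*x)*exp(-4*x)/104 + 881*exp(-4*x)*sin(3*x)/156

Divide through by 4: w'' + 8w' + 25w = -sin(3*x).
Characteristic equation r² + 8r + 25 = 0 has discriminant (8)² - 4·(25) = -36 < 0, so r = -4 ± 3i.
Hence w_h = C1*cos(3*x)*exp(-4*x) + C2*exp(-4*x)*sin(3*x).
Try w_p = A*cos(3*x) + B*sin(3*x). Substituting and equating the coefficients of cos(3x) and sin(3x) gives A = 3/104, B = -1/52, so w_p = -sin(3*x)/52 + 3*cos(3*x)/104.
General solution: w = -sin(3*x)/52 + 3*cos(3*x)/104 + C1*cos(3*x)*exp(-4*x) + C2*exp(-4*x)*sin(3*x).
Apply the initial conditions: w(0) = 3/104 + C1 = 3 and w'(0) = -3/52 - 4*C1 + 3*C2 = 5. Solving gives C1 = 309/104, C2 = 881/156.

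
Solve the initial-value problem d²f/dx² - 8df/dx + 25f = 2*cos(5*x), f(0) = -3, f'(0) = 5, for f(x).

Characteristic equation r² - 8r + 25 = 0 has discriminant (-8)² - 4·(25) = -36 < 0, so r = 4 ± 3i.
Hence f_h = C1*cos(3*x)*exp(4*x) + C2*exp(4*x)*sin(3*x).
Try f_p = A*cos(5*x) + B*sin(5*x). Substituting and equating the coefficients of cos(5x) and sin(5x) gives A = 0, B = -1/20, so f_p = -sin(5*x)/20.
General solution: f = -sin(5*x)/20 + C1*cos(3*x)*exp(4*x) + C2*exp(4*x)*sin(3*x).
Apply the initial conditions: f(0) = C1 = -3 and f'(0) = -1/4 + 3*C2 + 4*C1 = 5. Solving gives C1 = -3, C2 = 23/4.

f = -sin(5*x)/20 - 3*cos(3*x)*exp(4*x) + 23*exp(4*x)*sin(3*x)/4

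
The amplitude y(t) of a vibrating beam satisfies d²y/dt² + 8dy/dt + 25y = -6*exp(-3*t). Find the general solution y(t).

y = -3*exp(-3*t)/5 + C1*cos(3*t)*exp(-4*t) + C2*exp(-4*t)*sin(3*t)

Characteristic equation r² + 8r + 25 = 0 has discriminant (8)² - 4·(25) = -36 < 0, so r = -4 ± 3i.
Hence y_h = C1*cos(3*t)*exp(-4*t) + C2*exp(-4*t)*sin(3*t).
Try y_p = A*exp(-3*t). Substituting into the equation and dividing by exp(-3*t) gives A = -3/5, so y_p = -3*exp(-3*t)/5.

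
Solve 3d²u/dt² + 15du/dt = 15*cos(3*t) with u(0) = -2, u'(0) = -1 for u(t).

Divide through by 3: u'' + 5u' = 5*cos(3*t).
Characteristic equation r² + 5r = 0 factors as (r + 5)r = 0, so r = -5, 0.
Hence u_h = C1*exp(-5*t) + C2.
Try u_p = A*cos(3*t) + B*sin(3*t). Substituting and equating the coefficients of cos(3t) and sin(3t) gives A = -5/34, B = 25/102, so u_p = -5*cos(3*t)/34 + 25*sin(3*t)/102.
General solution: u = C2 - 5*cos(3*t)/34 + 25*sin(3*t)/102 + C1*exp(-5*t).
Apply the initial conditions: u(0) = -5/34 + C1 + C2 = -2 and u'(0) = 25/34 - 5*C1 = -1. Solving gives C1 = 59/170, C2 = -11/5.

u = -11/5 - 5*cos(3*t)/34 + 25*sin(3*t)/102 + 59*exp(-5*t)/170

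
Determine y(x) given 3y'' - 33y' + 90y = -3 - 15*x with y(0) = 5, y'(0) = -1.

Divide through by 3: y'' - 11y' + 30y = -1 - 5*x.
Characteristic equation r² - 11r + 30 = 0 factors as (r - 6)(r - 5) = 0, so r = 6, 5.
Hence y_h = C1*exp(6*x) + C2*exp(5*x).
For the particular solution try y_p = A0 + A1*x. Substituting and matching coefficients of each power of x gives A0 = -17/180, A1 = -1/6, so y_p = -17/180 - x/6.
General solution: y = -17/180 - x/6 + C1*exp(6*x) + C2*exp(5*x).
Apply the initial conditions: y(0) = -17/180 + C1 + C2 = 5 and y'(0) = -1/6 + 5*C2 + 6*C1 = -1. Solving gives C1 = -947/36, C2 = 157/5.

y = -17/180 - 947*exp(6*x)/36 - x/6 + 157*exp(5*x)/5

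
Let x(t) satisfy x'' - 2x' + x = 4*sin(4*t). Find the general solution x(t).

x = -60*sin(4*t)/289 + 32*cos(4*t)/289 + C1*exp(t) + C2*t*exp(t)

Characteristic equation r² - 2r + 1 = 0 has discriminant (-2)² - 4·(1) = 0, so r = 1 is a repeated root.
Hence x_h = (C1 + C2*t)*exp(t).
Try x_p = A*cos(4*t) + B*sin(4*t). Substituting and equating the coefficients of cos(4t) and sin(4t) gives A = 32/289, B = -60/289, so x_p = -60*sin(4*t)/289 + 32*cos(4*t)/289.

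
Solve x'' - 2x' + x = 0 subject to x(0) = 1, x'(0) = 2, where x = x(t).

Characteristic equation r² - 2r + 1 = 0 has discriminant (-2)² - 4·(1) = 0, so r = 1 is a repeated root.
Hence x_h = (C1 + C2*t)*exp(t).
Apply the initial conditions: x(0) = C1 = 1 and x'(0) = C1 + C2 = 2. Solving gives C1 = 1, C2 = 1.

x = t*exp(t) + exp(t)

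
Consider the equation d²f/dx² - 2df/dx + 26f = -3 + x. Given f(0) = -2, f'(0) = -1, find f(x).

f = -19/169 + x/26 - 319*cos(5*x)*exp(x)/169 + 287*exp(x)*sin(5*x)/1690

Characteristic equation r² - 2r + 26 = 0 has discriminant (-2)² - 4·(26) = -100 < 0, so r = 1 ± 5i.
Hence f_h = C1*cos(5*x)*exp(x) + C2*exp(x)*sin(5*x).
For the particular solution try f_p = A0 + A1*x. Substituting and matching coefficients of each power of x gives A0 = -19/169, A1 = 1/26, so f_p = -19/169 + x/26.
General solution: f = -19/169 + x/26 + C1*cos(5*x)*exp(x) + C2*exp(x)*sin(5*x).
Apply the initial conditions: f(0) = -19/169 + C1 = -2 and f'(0) = 1/26 + C1 + 5*C2 = -1. Solving gives C1 = -319/169, C2 = 287/1690.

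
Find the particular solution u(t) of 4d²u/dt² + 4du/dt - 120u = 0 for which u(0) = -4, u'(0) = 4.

Divide through by 4: u'' + u' - 30u = 0.
Characteristic equation r² + r - 30 = 0 factors as (r - 5)(r + 6) = 0, so r = 5, -6.
Hence u_h = C1*exp(5*t) + C2*exp(-6*t).
Apply the initial conditions: u(0) = C1 + C2 = -4 and u'(0) = -6*C2 + 5*C1 = 4. Solving gives C1 = -20/11, C2 = -24/11.

u = -24*exp(-6*t)/11 - 20*exp(5*t)/11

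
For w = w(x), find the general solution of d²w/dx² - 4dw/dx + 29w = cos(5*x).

Characteristic equation r² - 4r + 29 = 0 has discriminant (-4)² - 4·(29) = -100 < 0, so r = 2 ± 5i.
Hence w_h = C1*cos(5*x)*exp(2*x) + C2*exp(2*x)*sin(5*x).
Try w_p = A*cos(5*x) + B*sin(5*x). Substituting and equating the coefficients of cos(5x) and sin(5x) gives A = 1/104, B = -5/104, so w_p = -5*sin(5*x)/104 + cos(5*x)/104.

w = -5*sin(5*x)/104 + cos(5*x)/104 + C1*cos(5*x)*exp(2*x) + C2*exp(2*x)*sin(5*x)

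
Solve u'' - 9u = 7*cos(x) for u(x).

u = -7*cos(x)/10 + C1*exp(-3*x) + C2*exp(3*x)

Characteristic equation r² - 9 = 0 factors as (r + 3)(r - 3) = 0, so r = -3, 3.
Hence u_h = C1*exp(-3*x) + C2*exp(3*x).
Try u_p = A*cos(x) + B*sin(x). Substituting and equating the coefficients of cos(x) and sin(x) gives A = -7/10, B = 0, so u_p = -7*cos(x)/10.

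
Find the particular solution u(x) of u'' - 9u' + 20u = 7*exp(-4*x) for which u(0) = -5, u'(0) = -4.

Characteristic equation r² - 9r + 20 = 0 factors as (r - 5)(r - 4) = 0, so r = 5, 4.
Hence u_h = C1*exp(5*x) + C2*exp(4*x).
Try u_p = A*exp(-4*x). Substituting into the equation and dividing by exp(-4*x) gives A = 7/72, so u_p = 7*exp(-4*x)/72.
General solution: u = 7*exp(-4*x)/72 + C1*exp(5*x) + C2*exp(4*x).
Apply the initial conditions: u(0) = 7/72 + C1 + C2 = -5 and u'(0) = -7/18 + 4*C2 + 5*C1 = -4. Solving gives C1 = 151/9, C2 = -175/8.

u = -175*exp(4*x)/8 + 7*exp(-4*x)/72 + 151*exp(5*x)/9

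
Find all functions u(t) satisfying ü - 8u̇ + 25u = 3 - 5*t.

u = 7/125 - t/5 + C1*cos(3*t)*exp(4*t) + C2*exp(4*t)*sin(3*t)

Characteristic equation r² - 8r + 25 = 0 has discriminant (-8)² - 4·(25) = -36 < 0, so r = 4 ± 3i.
Hence u_h = C1*cos(3*t)*exp(4*t) + C2*exp(4*t)*sin(3*t).
For the particular solution try u_p = A0 + A1*t. Substituting and matching coefficients of each power of t gives A0 = 7/125, A1 = -1/5, so u_p = 7/125 - t/5.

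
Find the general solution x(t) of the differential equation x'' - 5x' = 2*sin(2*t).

Characteristic equation r² - 5r = 0 factors as (r - 5)r = 0, so r = 5, 0.
Hence x_h = C1*exp(5*t) + C2.
Try x_p = A*cos(2*t) + B*sin(2*t). Substituting and equating the coefficients of cos(2t) and sin(2t) gives A = 5/29, B = -2/29, so x_p = -2*sin(2*t)/29 + 5*cos(2*t)/29.

x = C2 - 2*sin(2*t)/29 + 5*cos(2*t)/29 + C1*exp(5*t)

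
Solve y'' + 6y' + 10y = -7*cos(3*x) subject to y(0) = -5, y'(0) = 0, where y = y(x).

y = -126*sin(3*x)/325 - 7*cos(3*x)/325 - 4476*exp(-3*x)*sin(x)/325 - 1618*cos(x)*exp(-3*x)/325

Characteristic equation r² + 6r + 10 = 0 has discriminant (6)² - 4·(10) = -4 < 0, so r = -3 ± i.
Hence y_h = C1*cos(x)*exp(-3*x) + C2*exp(-3*x)*sin(x).
Try y_p = A*cos(3*x) + B*sin(3*x). Substituting and equating the coefficients of cos(3x) and sin(3x) gives A = -7/325, B = -126/325, so y_p = -126*sin(3*x)/325 - 7*cos(3*x)/325.
General solution: y = -126*sin(3*x)/325 - 7*cos(3*x)/325 + C1*cos(x)*exp(-3*x) + C2*exp(-3*x)*sin(x).
Apply the initial conditions: y(0) = -7/325 + C1 = -5 and y'(0) = -378/325 + C2 - 3*C1 = 0. Solving gives C1 = -1618/325, C2 = -4476/325.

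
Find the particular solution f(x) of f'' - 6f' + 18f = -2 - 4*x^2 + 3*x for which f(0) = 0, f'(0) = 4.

f = -13/162 - 2*x**2/9 + x/54 + 13*cos(3*x)*exp(3*x)/162 + 101*exp(3*x)*sin(3*x)/81

Characteristic equation r² - 6r + 18 = 0 has discriminant (-6)² - 4·(18) = -36 < 0, so r = 3 ± 3i.
Hence f_h = C1*cos(3*x)*exp(3*x) + C2*exp(3*x)*sin(3*x).
For the particular solution try f_p = A0 + A1*x + A2*x^2. Substituting and matching coefficients of each power of x gives A0 = -13/162, A1 = 1/54, A2 = -2/9, so f_p = -13/162 - 2*x^2/9 + x/54.
General solution: f = -13/162 - 2*x^2/9 + x/54 + C1*cos(3*x)*exp(3*x) + C2*exp(3*x)*sin(3*x).
Apply the initial conditions: f(0) = -13/162 + C1 = 0 and f'(0) = 1/54 + 3*C1 + 3*C2 = 4. Solving gives C1 = 13/162, C2 = 101/81.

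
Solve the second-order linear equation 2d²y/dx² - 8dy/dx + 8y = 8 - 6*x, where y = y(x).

Divide through by 2: y'' - 4y' + 4y = 4 - 3*x.
Characteristic equation r² - 4r + 4 = 0 has discriminant (-4)² - 4·(4) = 0, so r = 2 is a repeated root.
Hence y_h = (C1 + C2*x)*exp(2*x).
For the particular solution try y_p = A0 + A1*x. Substituting and matching coefficients of each power of x gives A0 = 1/4, A1 = -3/4, so y_p = 1/4 - 3*x/4.

y = 1/4 - 3*x/4 + C1*exp(2*x) + C2*x*exp(2*x)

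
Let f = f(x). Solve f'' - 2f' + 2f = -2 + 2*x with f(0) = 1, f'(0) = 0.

Characteristic equation r² - 2r + 2 = 0 has discriminant (-2)² - 4·(2) = -4 < 0, so r = 1 ± i.
Hence f_h = C1*cos(x)*exp(x) + C2*exp(x)*sin(x).
For the particular solution try f_p = A0 + A1*x. Substituting and matching coefficients of each power of x gives A0 = 0, A1 = 1, so f_p = x.
General solution: f = x + C1*cos(x)*exp(x) + C2*exp(x)*sin(x).
Apply the initial conditions: f(0) = C1 = 1 and f'(0) = 1 + C1 + C2 = 0. Solving gives C1 = 1, C2 = -2.

f = x + cos(x)*exp(x) - 2*exp(x)*sin(x)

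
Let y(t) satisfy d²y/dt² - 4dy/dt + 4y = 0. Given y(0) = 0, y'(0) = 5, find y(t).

y = 5*t*exp(2*t)

Characteristic equation r² - 4r + 4 = 0 has discriminant (-4)² - 4·(4) = 0, so r = 2 is a repeated root.
Hence y_h = (C1 + C2*t)*exp(2*t).
Apply the initial conditions: y(0) = C1 = 0 and y'(0) = C2 + 2*C1 = 5. Solving gives C1 = 0, C2 = 5.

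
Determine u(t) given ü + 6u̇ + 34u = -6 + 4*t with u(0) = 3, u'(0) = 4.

u = -57/289 + 2*t/17 + 924*cos(5*t)*exp(-3*t)/289 + 3894*exp(-3*t)*sin(5*t)/1445

Characteristic equation r² + 6r + 34 = 0 has discriminant (6)² - 4·(34) = -100 < 0, so r = -3 ± 5i.
Hence u_h = C1*cos(5*t)*exp(-3*t) + C2*exp(-3*t)*sin(5*t).
For the particular solution try u_p = A0 + A1*t. Substituting and matching coefficients of each power of t gives A0 = -57/289, A1 = 2/17, so u_p = -57/289 + 2*t/17.
General solution: u = -57/289 + 2*t/17 + C1*cos(5*t)*exp(-3*t) + C2*exp(-3*t)*sin(5*t).
Apply the initial conditions: u(0) = -57/289 + C1 = 3 and u'(0) = 2/17 - 3*C1 + 5*C2 = 4. Solving gives C1 = 924/289, C2 = 3894/1445.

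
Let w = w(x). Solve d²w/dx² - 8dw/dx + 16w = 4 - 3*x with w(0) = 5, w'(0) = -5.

w = 5/32 - 3*x/16 + 155*exp(4*x)/32 - 387*x*exp(4*x)/16

Characteristic equation r² - 8r + 16 = 0 has discriminant (-8)² - 4·(16) = 0, so r = 4 is a repeated root.
Hence w_h = (C1 + C2*x)*exp(4*x).
For the particular solution try w_p = A0 + A1*x. Substituting and matching coefficients of each power of x gives A0 = 5/32, A1 = -3/16, so w_p = 5/32 - 3*x/16.
General solution: w = 5/32 - 3*x/16 + C1*exp(4*x) + C2*x*exp(4*x).
Apply the initial conditions: w(0) = 5/32 + C1 = 5 and w'(0) = -3/16 + C2 + 4*C1 = -5. Solving gives C1 = 155/32, C2 = -387/16.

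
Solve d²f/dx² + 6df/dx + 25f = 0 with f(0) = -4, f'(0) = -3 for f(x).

Characteristic equation r² + 6r + 25 = 0 has discriminant (6)² - 4·(25) = -64 < 0, so r = -3 ± 4i.
Hence f_h = C1*cos(4*x)*exp(-3*x) + C2*exp(-3*x)*sin(4*x).
Apply the initial conditions: f(0) = C1 = -4 and f'(0) = -3*C1 + 4*C2 = -3. Solving gives C1 = -4, C2 = -15/4.

f = -4*cos(4*x)*exp(-3*x) - 15*exp(-3*x)*sin(4*x)/4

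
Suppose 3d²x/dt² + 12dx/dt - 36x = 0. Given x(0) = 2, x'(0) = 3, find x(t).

Divide through by 3: x'' + 4x' - 12x = 0.
Characteristic equation r² + 4r - 12 = 0 factors as (r + 6)(r - 2) = 0, so r = -6, 2.
Hence x_h = C1*exp(-6*t) + C2*exp(2*t).
Apply the initial conditions: x(0) = C1 + C2 = 2 and x'(0) = -6*C1 + 2*C2 = 3. Solving gives C1 = 1/8, C2 = 15/8.

x = exp(-6*t)/8 + 15*exp(2*t)/8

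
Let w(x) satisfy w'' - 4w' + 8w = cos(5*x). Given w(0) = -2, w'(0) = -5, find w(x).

Characteristic equation r² - 4r + 8 = 0 has discriminant (-4)² - 4·(8) = -16 < 0, so r = 2 ± 2i.
Hence w_h = C1*cos(2*x)*exp(2*x) + C2*exp(2*x)*sin(2*x).
Try w_p = A*cos(5*x) + B*sin(5*x). Substituting and equating the coefficients of cos(5x) and sin(5x) gives A = -17/689, B = -20/689, so w_p = -20*sin(5*x)/689 - 17*cos(5*x)/689.
General solution: w = -20*sin(5*x)/689 - 17*cos(5*x)/689 + C1*cos(2*x)*exp(2*x) + C2*exp(2*x)*sin(2*x).
Apply the initial conditions: w(0) = -17/689 + C1 = -2 and w'(0) = -100/689 + 2*C1 + 2*C2 = -5. Solving gives C1 = -1361/689, C2 = -623/1378.

w = -20*sin(5*x)/689 - 17*cos(5*x)/689 - 1361*cos(2*x)*exp(2*x)/689 - 623*exp(2*x)*sin(2*x)/1378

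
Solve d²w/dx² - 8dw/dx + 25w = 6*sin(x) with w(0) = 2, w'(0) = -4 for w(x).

w = 3*cos(x)/40 + 9*sin(x)/40 - 159*exp(4*x)*sin(3*x)/40 + 77*cos(3*x)*exp(4*x)/40

Characteristic equation r² - 8r + 25 = 0 has discriminant (-8)² - 4·(25) = -36 < 0, so r = 4 ± 3i.
Hence w_h = C1*cos(3*x)*exp(4*x) + C2*exp(4*x)*sin(3*x).
Try w_p = A*cos(x) + B*sin(x). Substituting and equating the coefficients of cos(x) and sin(x) gives A = 3/40, B = 9/40, so w_p = 3*cos(x)/40 + 9*sin(x)/40.
General solution: w = 3*cos(x)/40 + 9*sin(x)/40 + C1*cos(3*x)*exp(4*x) + C2*exp(4*x)*sin(3*x).
Apply the initial conditions: w(0) = 3/40 + C1 = 2 and w'(0) = 9/40 + 3*C2 + 4*C1 = -4. Solving gives C1 = 77/40, C2 = -159/40.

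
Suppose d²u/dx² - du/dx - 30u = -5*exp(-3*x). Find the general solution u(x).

Characteristic equation r² - r - 30 = 0 factors as (r + 5)(r - 6) = 0, so r = -5, 6.
Hence u_h = C1*exp(-5*x) + C2*exp(6*x).
Try u_p = A*exp(-3*x). Substituting into the equation and dividing by exp(-3*x) gives A = 5/18, so u_p = 5*exp(-3*x)/18.

u = 5*exp(-3*x)/18 + C1*exp(-5*x) + C2*exp(6*x)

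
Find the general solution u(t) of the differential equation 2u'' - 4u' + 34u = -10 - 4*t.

u = -89/289 - 2*t/17 + C1*cos(4*t)*exp(t) + C2*exp(t)*sin(4*t)

Divide through by 2: u'' - 2u' + 17u = -5 - 2*t.
Characteristic equation r² - 2r + 17 = 0 has discriminant (-2)² - 4·(17) = -64 < 0, so r = 1 ± 4i.
Hence u_h = C1*cos(4*t)*exp(t) + C2*exp(t)*sin(4*t).
For the particular solution try u_p = A0 + A1*t. Substituting and matching coefficients of each power of t gives A0 = -89/289, A1 = -2/17, so u_p = -89/289 - 2*t/17.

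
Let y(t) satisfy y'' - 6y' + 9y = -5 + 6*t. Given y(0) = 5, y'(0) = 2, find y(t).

Characteristic equation r² - 6r + 9 = 0 has discriminant (-6)² - 4·(9) = 0, so r = 3 is a repeated root.
Hence y_h = (C1 + C2*t)*exp(3*t).
For the particular solution try y_p = A0 + A1*t. Substituting and matching coefficients of each power of t gives A0 = -1/9, A1 = 2/3, so y_p = -1/9 + 2*t/3.
General solution: y = -1/9 + 2*t/3 + C1*exp(3*t) + C2*t*exp(3*t).
Apply the initial conditions: y(0) = -1/9 + C1 = 5 and y'(0) = 2/3 + C2 + 3*C1 = 2. Solving gives C1 = 46/9, C2 = -14.

y = -1/9 + 2*t/3 + 46*exp(3*t)/9 - 14*t*exp(3*t)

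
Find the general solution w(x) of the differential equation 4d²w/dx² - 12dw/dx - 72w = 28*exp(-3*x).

w = C1*exp(-3*x) + C2*exp(6*x) - 7*x*exp(-3*x)/9

Divide through by 4: w'' - 3w' - 18w = 7*exp(-3*x).
Characteristic equation r² - 3r - 18 = 0 factors as (r + 3)(r - 6) = 0, so r = -3, 6.
Hence w_h = C1*exp(-3*x) + C2*exp(6*x).
Since exp(-3*x) solves the homogeneous equation (r = -3 is a root of multiplicity 1), multiply the trial by x. Try w_p = A*x*exp(-3*x). Substituting into the equation and dividing by exp(-3*x) gives A = -7/9, so w_p = -7*x*exp(-3*x)/9.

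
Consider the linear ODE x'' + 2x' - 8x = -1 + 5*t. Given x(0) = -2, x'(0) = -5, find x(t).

Characteristic equation r² + 2r - 8 = 0 factors as (r - 2)(r + 4) = 0, so r = 2, -4.
Hence x_h = C1*exp(2*t) + C2*exp(-4*t).
For the particular solution try x_p = A0 + A1*t. Substituting and matching coefficients of each power of t gives A0 = -1/32, A1 = -5/8, so x_p = -1/32 - 5*t/8.
General solution: x = -1/32 - 5*t/8 + C1*exp(2*t) + C2*exp(-4*t).
Apply the initial conditions: x(0) = -1/32 + C1 + C2 = -2 and x'(0) = -5/8 - 4*C2 + 2*C1 = -5. Solving gives C1 = -49/24, C2 = 7/96.

x = -1/32 - 49*exp(2*t)/24 - 5*t/8 + 7*exp(-4*t)/96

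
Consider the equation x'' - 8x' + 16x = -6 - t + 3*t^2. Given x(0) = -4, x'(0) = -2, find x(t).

Characteristic equation r² - 8r + 16 = 0 has discriminant (-8)² - 4·(16) = 0, so r = 4 is a repeated root.
Hence x_h = (C1 + C2*t)*exp(4*t).
For the particular solution try x_p = A0 + A1*t + A2*t^2. Substituting and matching coefficients of each power of t gives A0 = -43/128, A1 = 1/8, A2 = 3/16, so x_p = -43/128 + t/8 + 3*t^2/16.
General solution: x = -43/128 + t/8 + 3*t^2/16 + C1*exp(4*t) + C2*t*exp(4*t).
Apply the initial conditions: x(0) = -43/128 + C1 = -4 and x'(0) = 1/8 + C2 + 4*C1 = -2. Solving gives C1 = -469/128, C2 = 401/32.

x = -43/128 - 469*exp(4*t)/128 + t/8 + 3*t**2/16 + 401*t*exp(4*t)/32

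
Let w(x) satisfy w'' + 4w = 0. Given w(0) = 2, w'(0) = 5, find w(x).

Characteristic equation r² + 4 = 0 has discriminant (0)² - 4·(4) = -16 < 0, so r = ± 2i.
Hence w_h = C1*cos(2*x) + C2*sin(2*x).
Apply the initial conditions: w(0) = C1 = 2 and w'(0) = 2*C2 = 5. Solving gives C1 = 2, C2 = 5/2.

w = 2*cos(2*x) + 5*sin(2*x)/2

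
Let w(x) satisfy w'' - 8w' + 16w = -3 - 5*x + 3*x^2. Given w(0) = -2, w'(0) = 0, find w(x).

w = -35/128 - 221*exp(4*x)/128 - x/8 + 3*x**2/16 + 225*x*exp(4*x)/32

Characteristic equation r² - 8r + 16 = 0 has discriminant (-8)² - 4·(16) = 0, so r = 4 is a repeated root.
Hence w_h = (C1 + C2*x)*exp(4*x).
For the particular solution try w_p = A0 + A1*x + A2*x^2. Substituting and matching coefficients of each power of x gives A0 = -35/128, A1 = -1/8, A2 = 3/16, so w_p = -35/128 - x/8 + 3*x^2/16.
General solution: w = -35/128 - x/8 + 3*x^2/16 + C1*exp(4*x) + C2*x*exp(4*x).
Apply the initial conditions: w(0) = -35/128 + C1 = -2 and w'(0) = -1/8 + C2 + 4*C1 = 0. Solving gives C1 = -221/128, C2 = 225/32.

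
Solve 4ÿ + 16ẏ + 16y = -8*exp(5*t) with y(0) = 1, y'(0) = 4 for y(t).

Divide through by 4: y'' + 4y' + 4y = -2*exp(5*t).
Characteristic equation r² + 4r + 4 = 0 has discriminant (4)² - 4·(4) = 0, so r = -2 is a repeated root.
Hence y_h = (C1 + C2*t)*exp(-2*t).
Try y_p = A*exp(5*t). Substituting into the equation and dividing by exp(5*t) gives A = -2/49, so y_p = -2*exp(5*t)/49.
General solution: y = -2*exp(5*t)/49 + C1*exp(-2*t) + C2*t*exp(-2*t).
Apply the initial conditions: y(0) = -2/49 + C1 = 1 and y'(0) = -10/49 + C2 - 2*C1 = 4. Solving gives C1 = 51/49, C2 = 44/7.

y = -2*exp(5*t)/49 + 51*exp(-2*t)/49 + 44*t*exp(-2*t)/7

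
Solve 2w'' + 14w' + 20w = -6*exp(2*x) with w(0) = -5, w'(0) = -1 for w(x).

Divide through by 2: w'' + 7w' + 10w = -3*exp(2*x).
Characteristic equation r² + 7r + 10 = 0 factors as (r + 5)(r + 2) = 0, so r = -5, -2.
Hence w_h = C1*exp(-5*x) + C2*exp(-2*x).
Try w_p = A*exp(2*x). Substituting into the equation and dividing by exp(2*x) gives A = -3/28, so w_p = -3*exp(2*x)/28.
General solution: w = -3*exp(2*x)/28 + C1*exp(-5*x) + C2*exp(-2*x).
Apply the initial conditions: w(0) = -3/28 + C1 + C2 = -5 and w'(0) = -3/14 - 5*C1 - 2*C2 = -1. Solving gives C1 = 74/21, C2 = -101/12.

w = -101*exp(-2*x)/12 - 3*exp(2*x)/28 + 74*exp(-5*x)/21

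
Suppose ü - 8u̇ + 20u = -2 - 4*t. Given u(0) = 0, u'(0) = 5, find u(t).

u = -9/50 - t/5 + 9*cos(2*t)*exp(4*t)/50 + 56*exp(4*t)*sin(2*t)/25

Characteristic equation r² - 8r + 20 = 0 has discriminant (-8)² - 4·(20) = -16 < 0, so r = 4 ± 2i.
Hence u_h = C1*cos(2*t)*exp(4*t) + C2*exp(4*t)*sin(2*t).
For the particular solution try u_p = A0 + A1*t. Substituting and matching coefficients of each power of t gives A0 = -9/50, A1 = -1/5, so u_p = -9/50 - t/5.
General solution: u = -9/50 - t/5 + C1*cos(2*t)*exp(4*t) + C2*exp(4*t)*sin(2*t).
Apply the initial conditions: u(0) = -9/50 + C1 = 0 and u'(0) = -1/5 + 2*C2 + 4*C1 = 5. Solving gives C1 = 9/50, C2 = 56/25.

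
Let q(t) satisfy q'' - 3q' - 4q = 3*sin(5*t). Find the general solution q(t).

q = -87*sin(5*t)/1066 + 45*cos(5*t)/1066 + C1*exp(4*t) + C2*exp(-t)

Characteristic equation r² - 3r - 4 = 0 factors as (r - 4)(r + 1) = 0, so r = 4, -1.
Hence q_h = C1*exp(4*t) + C2*exp(-t).
Try q_p = A*cos(5*t) + B*sin(5*t). Substituting and equating the coefficients of cos(5t) and sin(5t) gives A = 45/1066, B = -87/1066, so q_p = -87*sin(5*t)/1066 + 45*cos(5*t)/1066.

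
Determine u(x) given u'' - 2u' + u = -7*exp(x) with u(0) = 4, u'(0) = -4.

Characteristic equation r² - 2r + 1 = 0 has discriminant (-2)² - 4·(1) = 0, so r = 1 is a repeated root.
Hence u_h = (C1 + C2*x)*exp(x).
Since exp(x) solves the homogeneous equation (r = 1 is a root of multiplicity 2), multiply the trial by x^2. Try u_p = A*x^2*exp(x). Substituting into the equation and dividing by exp(x) gives A = -7/2, so u_p = -7*x^2*exp(x)/2.
General solution: u = C1*exp(x) - 7*x^2*exp(x)/2 + C2*x*exp(x).
Apply the initial conditions: u(0) = C1 = 4 and u'(0) = C1 + C2 = -4. Solving gives C1 = 4, C2 = -8.

u = 4*exp(x) - 8*x*exp(x) - 7*x**2*exp(x)/2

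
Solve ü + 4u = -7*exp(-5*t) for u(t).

u = -7*exp(-5*t)/29 + C1*cos(2*t) + C2*sin(2*t)

Characteristic equation r² + 4 = 0 has discriminant (0)² - 4·(4) = -16 < 0, so r = ± 2i.
Hence u_h = C1*cos(2*t) + C2*sin(2*t).
Try u_p = A*exp(-5*t). Substituting into the equation and dividing by exp(-5*t) gives A = -7/29, so u_p = -7*exp(-5*t)/29.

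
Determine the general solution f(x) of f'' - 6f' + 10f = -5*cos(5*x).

f = cos(5*x)/15 + 2*sin(5*x)/15 + C1*cos(x)*exp(3*x) + C2*exp(3*x)*sin(x)

Characteristic equation r² - 6r + 10 = 0 has discriminant (-6)² - 4·(10) = -4 < 0, so r = 3 ± i.
Hence f_h = C1*cos(x)*exp(3*x) + C2*exp(3*x)*sin(x).
Try f_p = A*cos(5*x) + B*sin(5*x). Substituting and equating the coefficients of cos(5x) and sin(5x) gives A = 1/15, B = 2/15, so f_p = cos(5*x)/15 + 2*sin(5*x)/15.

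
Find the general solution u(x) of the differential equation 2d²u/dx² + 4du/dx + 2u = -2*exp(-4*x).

u = -exp(-4*x)/9 + C1*exp(-x) + C2*x*exp(-x)

Divide through by 2: u'' + 2u' + u = -exp(-4*x).
Characteristic equation r² + 2r + 1 = 0 has discriminant (2)² - 4·(1) = 0, so r = -1 is a repeated root.
Hence u_h = (C1 + C2*x)*exp(-x).
Try u_p = A*exp(-4*x). Substituting into the equation and dividing by exp(-4*x) gives A = -1/9, so u_p = -exp(-4*x)/9.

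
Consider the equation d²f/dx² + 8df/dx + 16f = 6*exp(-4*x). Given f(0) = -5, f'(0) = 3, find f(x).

f = -5*exp(-4*x) - 17*x*exp(-4*x) + 3*x**2*exp(-4*x)

Characteristic equation r² + 8r + 16 = 0 has discriminant (8)² - 4·(16) = 0, so r = -4 is a repeated root.
Hence f_h = (C1 + C2*x)*exp(-4*x).
Since exp(-4*x) solves the homogeneous equation (r = -4 is a root of multiplicity 2), multiply the trial by x^2. Try f_p = A*x^2*exp(-4*x). Substituting into the equation and dividing by exp(-4*x) gives A = 3, so f_p = 3*x^2*exp(-4*x).
General solution: f = C1*exp(-4*x) + 3*x^2*exp(-4*x) + C2*x*exp(-4*x).
Apply the initial conditions: f(0) = C1 = -5 and f'(0) = C2 - 4*C1 = 3. Solving gives C1 = -5, C2 = -17.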